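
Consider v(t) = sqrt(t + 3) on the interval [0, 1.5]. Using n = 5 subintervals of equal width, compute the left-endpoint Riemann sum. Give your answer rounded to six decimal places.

Δt = (1.5 − 0)/5 = 0.3.
Left endpoints: 0, 0.3, 0.6, 0.9, 1.2.
v(0) ≈ 1.732051, v(0.3) ≈ 1.816590, v(0.6) ≈ 1.897367, v(0.9) ≈ 1.974842, v(1.2) ≈ 2.049390.
Sum = Δt · [v(0) + v(0.3) + v(0.6) + v(0.9) + v(1.2)].
Sum ≈ 2.841072.

2.841072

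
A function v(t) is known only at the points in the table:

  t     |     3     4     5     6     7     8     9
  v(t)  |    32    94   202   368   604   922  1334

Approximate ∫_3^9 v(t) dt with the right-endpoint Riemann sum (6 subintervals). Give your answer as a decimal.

Δt = 1.
Sum = 1·[94 + 202 + 368 + 604 + 922 + 1334] = 3524.

3524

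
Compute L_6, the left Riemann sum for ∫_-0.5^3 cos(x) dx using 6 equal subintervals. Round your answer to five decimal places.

Δx = (3 − (-0.5))/6 = 7/12.
Left endpoints: -0.5, 1/12, 2/3, 1.25, 11/6, 29/12.
f(-0.5) ≈ 0.87758, f(1/12) ≈ 0.99653, f(2/3) ≈ 0.78589, f(1.25) ≈ 0.31532, f(11/6) ≈ -0.25953, f(29/12) ≈ -0.74855.
Sum = Δx · [f(-0.5) + f(1/12) + f(2/3) + ...].
Sum ≈ 1.14756.

1.14756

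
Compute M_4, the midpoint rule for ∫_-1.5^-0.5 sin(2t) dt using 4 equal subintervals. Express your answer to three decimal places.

-0.773

Δt = (-0.5 − (-1.5))/4 = 0.25.
Midpoints: -1.375, -1.125, -0.875, -0.625.
f(-1.375) ≈ -0.382, f(-1.125) ≈ -0.778, f(-0.875) ≈ -0.984, f(-0.625) ≈ -0.949.
Sum = Δt · [f(-1.375) + f(-1.125) + f(-0.875) + f(-0.625)].
Sum ≈ -0.773.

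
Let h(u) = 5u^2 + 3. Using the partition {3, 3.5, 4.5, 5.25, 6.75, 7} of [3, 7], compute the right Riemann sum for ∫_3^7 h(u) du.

650.203125

Subinterval widths: 0.5, 1, 0.75, 1.5, 0.25.
Right endpoints: 3.5, 4.5, 5.25, 6.75, 7.
h(3.5) = 64.25, h(4.5) = 104.25, h(5.25) = 140.8125, h(6.75) = 230.8125, h(7) = 248.
Sum = Σ Δu_i · h(u_i).
Sum = 650.203125.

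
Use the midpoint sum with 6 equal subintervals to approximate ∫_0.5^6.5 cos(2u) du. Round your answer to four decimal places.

-0.2503

Δu = (6.5 − 0.5)/6 = 1.
Midpoints: 1, 2, 3, 4, 5, 6.
f(1) ≈ -0.4161, f(2) ≈ -0.6536, f(3) ≈ 0.9602, f(4) ≈ -0.1455, f(5) ≈ -0.8391, f(6) ≈ 0.8439.
Sum = Δu · [f(1) + f(2) + f(3) + ...].
Sum ≈ -0.2503.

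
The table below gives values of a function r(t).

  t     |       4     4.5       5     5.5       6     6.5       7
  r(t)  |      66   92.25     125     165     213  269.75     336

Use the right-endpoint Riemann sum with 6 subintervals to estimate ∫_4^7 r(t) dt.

600.5

Δt = 0.5.
Sum = 0.5·[92.25 + 125 + 165 + 213 + 269.75 + 336] = 600.5.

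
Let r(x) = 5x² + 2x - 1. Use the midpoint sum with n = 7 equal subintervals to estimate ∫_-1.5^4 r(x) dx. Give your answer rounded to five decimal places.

Δx = (4 − (-1.5))/7 = 11/14.
Midpoints: -31/28, -9/28, 13/28, 1.25, 57/28, 79/28, 101/28.
r(-31/28) = 2285/784, r(-9/28) = -883/784, r(13/28) = 789/784, r(1.25) = 9.3125, r(57/28) = 18653/784, r(79/28) = 34845/784, r(101/28) = 55877/784.
Sum = Δx · [r(-31/28) + r(-9/28) + r(13/28) + ...].
Sum ≈ 119.12691.

119.12691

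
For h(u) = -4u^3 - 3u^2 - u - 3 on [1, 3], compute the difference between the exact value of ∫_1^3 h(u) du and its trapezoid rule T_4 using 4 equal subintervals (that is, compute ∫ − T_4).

2.25

Exact integral: ∫_1^3 h(u) du = -116.
T_4 = -118.25.
Error = -116 − (-118.25) = 2.25.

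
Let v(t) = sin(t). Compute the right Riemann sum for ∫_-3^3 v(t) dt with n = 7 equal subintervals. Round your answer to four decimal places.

Δt = (3 − (-3))/7 = 6/7.
Right endpoints: -15/7, -9/7, -3/7, 3/7, 9/7, 15/7, 3.
v(-15/7) ≈ -0.8408, v(-9/7) ≈ -0.9596, v(-3/7) ≈ -0.4156, v(3/7) ≈ 0.4156, v(9/7) ≈ 0.9596, v(15/7) ≈ 0.8408, v(3) ≈ 0.1411.
Sum = Δt · [v(-15/7) + v(-9/7) + v(-3/7) + ...].
Sum ≈ 0.1210.

0.1210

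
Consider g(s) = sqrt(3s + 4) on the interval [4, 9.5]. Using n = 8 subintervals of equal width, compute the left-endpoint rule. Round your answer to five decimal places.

Δs = (9.5 − 4)/8 = 0.6875.
Left endpoints: 4, 4.6875, 5.375, 6.0625, 6.75, 7.4375, 8.125, 8.8125.
g(4) ≈ 4.00000, g(4.6875) ≈ 4.25000, g(5.375) ≈ 4.48609, g(6.0625) ≈ 4.71036, g(6.75) ≈ 4.92443, g(7.4375) ≈ 5.12957, g(8.125) ≈ 5.32682, g(8.8125) ≈ 5.51702.
Sum = Δs · [g(4) + g(4.6875) + g(5.375) + ...].
Sum ≈ 26.36170.

26.36170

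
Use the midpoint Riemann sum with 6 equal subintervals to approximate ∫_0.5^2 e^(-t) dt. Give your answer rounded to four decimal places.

0.4700

Δt = (2 − 0.5)/6 = 0.25.
Midpoints: 0.625, 0.875, 1.125, 1.375, 1.625, 1.875.
f(0.625) ≈ 0.5353, f(0.875) ≈ 0.4169, f(1.125) ≈ 0.3247, f(1.375) ≈ 0.2528, f(1.625) ≈ 0.1969, f(1.875) ≈ 0.1534.
Sum = Δt · [f(0.625) + f(0.875) + f(1.125) + ...].
Sum ≈ 0.4700.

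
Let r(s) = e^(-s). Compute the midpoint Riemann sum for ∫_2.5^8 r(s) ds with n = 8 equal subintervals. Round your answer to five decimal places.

0.08016

Δs = (8 − 2.5)/8 = 0.6875.
Midpoints: 2.84375, 3.53125, 4.21875, 4.90625, 5.59375, 6.28125, 6.96875, 7.65625.
r(2.84375) ≈ 0.05821, r(3.53125) ≈ 0.02927, r(4.21875) ≈ 0.01472, r(4.90625) ≈ 0.00740, r(5.59375) ≈ 0.00372, r(6.28125) ≈ 0.00187, r(6.96875) ≈ 0.00094, r(7.65625) ≈ 0.00047.
Sum = Δs · [r(2.84375) + r(3.53125) + r(4.21875) + ...].
Sum ≈ 0.08016.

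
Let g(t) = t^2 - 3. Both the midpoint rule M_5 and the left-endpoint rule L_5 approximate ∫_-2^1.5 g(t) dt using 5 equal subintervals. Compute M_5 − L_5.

M_5 = -6.85125.
L_5 = -5.81.
M_5 − L_5 = -1.04125.

-1.04125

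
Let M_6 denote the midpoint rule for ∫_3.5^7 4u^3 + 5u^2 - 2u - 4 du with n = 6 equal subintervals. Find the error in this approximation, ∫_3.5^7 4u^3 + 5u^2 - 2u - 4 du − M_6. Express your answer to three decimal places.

6.749

Exact integral: ∫_3.5^7 f(u) du ≈ 2700.39583.
M_6 ≈ 2693.64699.
Error ≈ 2700.39583 − 2693.64699 ≈ 6.749.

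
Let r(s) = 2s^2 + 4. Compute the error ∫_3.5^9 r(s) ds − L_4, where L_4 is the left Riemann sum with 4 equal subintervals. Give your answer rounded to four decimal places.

Exact integral: ∫_3.5^9 r(s) ds ≈ 479.416667.
L_4 = 388.3515625.
Error ≈ 479.416667 − 388.3515625 ≈ 91.0651.

91.0651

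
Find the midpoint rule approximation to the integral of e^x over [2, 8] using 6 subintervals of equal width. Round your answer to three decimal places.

2853.191

Δx = (8 − 2)/6 = 1.
Midpoints: 2.5, 3.5, 4.5, 5.5, 6.5, 7.5.
f(2.5) ≈ 12.182, f(3.5) ≈ 33.115, f(4.5) ≈ 90.017, f(5.5) ≈ 244.692, f(6.5) ≈ 665.142, f(7.5) ≈ 1808.042.
Sum = Δx · [f(2.5) + f(3.5) + f(4.5) + ...].
Sum ≈ 2853.191.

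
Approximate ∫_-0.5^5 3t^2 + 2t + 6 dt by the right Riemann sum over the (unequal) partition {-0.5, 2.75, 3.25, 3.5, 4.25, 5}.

Subinterval widths: 3.25, 0.5, 0.25, 0.75, 0.75.
Right endpoints: 2.75, 3.25, 3.5, 4.25, 5.
f(2.75) = 34.1875, f(3.25) = 44.1875, f(3.5) = 49.75, f(4.25) = 68.6875, f(5) = 91.
Sum = Σ Δt_i · f(t_i).
Sum = 265.40625.

265.40625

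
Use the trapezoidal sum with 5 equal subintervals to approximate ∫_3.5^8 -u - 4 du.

-43.875

Δu = (8 − 3.5)/5 = 0.9.
f(3.5) = -7.5, f(4.4) = -8.4, f(5.3) = -9.3, f(6.2) = -10.2, f(7.1) = -11.1, f(8) = -12.
T_5 = (Δu/2)·[f(u_0) + 2f(u_1) + ... + 2f(u_{4}) + f(u_5)].
Sum = -43.875.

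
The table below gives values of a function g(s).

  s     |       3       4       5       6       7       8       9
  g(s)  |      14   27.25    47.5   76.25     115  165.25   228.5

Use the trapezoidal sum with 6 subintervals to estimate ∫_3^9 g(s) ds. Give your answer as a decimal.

552.5

Δs = 1.
T_6 = (1/2)·[14 + 2·27.25 + 2·47.5 + 2·76.25 + 2·115 + 2·165.25 + 228.5] = 552.5.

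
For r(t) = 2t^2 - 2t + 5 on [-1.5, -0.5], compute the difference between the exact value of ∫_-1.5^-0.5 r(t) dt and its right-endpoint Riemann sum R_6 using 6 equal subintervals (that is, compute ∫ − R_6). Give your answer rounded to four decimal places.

0.4907

Exact integral: ∫_-1.5^-0.5 r(t) dt ≈ 9.166667.
R_6 ≈ 8.675926.
Error ≈ 9.166667 − 8.675926 ≈ 0.4907.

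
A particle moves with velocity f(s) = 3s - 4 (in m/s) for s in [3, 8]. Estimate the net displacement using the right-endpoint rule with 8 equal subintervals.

Δs = (8 − 3)/8 = 0.625.
Right endpoints: 3.625, 4.25, 4.875, 5.5, 6.125, 6.75, 7.375, 8.
f(3.625) = 6.875, f(4.25) = 8.75, f(4.875) = 10.625, f(5.5) = 12.5, f(6.125) = 14.375, f(6.75) = 16.25, f(7.375) = 18.125, f(8) = 20.
Sum = Δs · [f(3.625) + f(4.25) + f(4.875) + ...].
Sum = 67.1875.

67.1875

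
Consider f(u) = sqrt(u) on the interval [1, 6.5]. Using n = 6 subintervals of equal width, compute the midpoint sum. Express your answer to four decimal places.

Δu = (6.5 − 1)/6 = 11/12.
Midpoints: 35/24, 2.375, 79/24, 101/24, 5.125, 145/24.
f(35/24) ≈ 1.2076, f(2.375) ≈ 1.5411, f(79/24) ≈ 1.8143, f(101/24) ≈ 2.0514, f(5.125) ≈ 2.2638, f(145/24) ≈ 2.4580.
Sum = Δu · [f(35/24) + f(2.375) + f(79/24) + ...].
Sum ≈ 10.3916.

10.3916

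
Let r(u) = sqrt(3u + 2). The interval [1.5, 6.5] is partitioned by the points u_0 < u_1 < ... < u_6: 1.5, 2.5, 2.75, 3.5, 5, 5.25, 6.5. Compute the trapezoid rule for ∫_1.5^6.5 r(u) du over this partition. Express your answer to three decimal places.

18.445

Subinterval widths: 1, 0.25, 0.75, 1.5, 0.25, 1.25.
r(1.5) ≈ 2.550, r(2.5) ≈ 3.082, r(2.75) ≈ 3.202, r(3.5) ≈ 3.536, r(5) ≈ 4.123, r(5.25) ≈ 4.213, r(6.5) ≈ 4.637.
On each subinterval the trapezoid contributes (Δu_i/2)·[r(u_{i-1}) + r(u_i)].
Sum ≈ 18.445.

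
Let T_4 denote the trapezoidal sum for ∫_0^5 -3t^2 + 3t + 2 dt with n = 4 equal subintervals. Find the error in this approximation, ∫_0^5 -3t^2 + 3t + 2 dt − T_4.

Exact integral: ∫_0^5 f(t) dt = -77.5.
T_4 = -81.40625.
Error = -77.5 − (-81.40625) = 3.90625.

3.90625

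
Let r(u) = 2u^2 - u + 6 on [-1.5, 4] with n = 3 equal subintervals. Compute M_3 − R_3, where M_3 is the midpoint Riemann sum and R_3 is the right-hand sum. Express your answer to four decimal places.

-29.4097

M_3 ≈ 67.960648.
R_3 ≈ 97.370370.
M_3 − R_3 ≈ -29.4097.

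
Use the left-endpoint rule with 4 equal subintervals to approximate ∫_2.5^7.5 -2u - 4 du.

-63.75

Δu = (7.5 − 2.5)/4 = 1.25.
Left endpoints: 2.5, 3.75, 5, 6.25.
f(2.5) = -9, f(3.75) = -11.5, f(5) = -14, f(6.25) = -16.5.
Sum = Δu · [f(2.5) + f(3.75) + f(5) + f(6.25)].
Sum = -63.75.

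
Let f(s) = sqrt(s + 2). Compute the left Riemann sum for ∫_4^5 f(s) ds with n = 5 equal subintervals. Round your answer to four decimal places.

Δs = (5 − 4)/5 = 0.2.
Left endpoints: 4, 4.2, 4.4, 4.6, 4.8.
f(4) ≈ 2.4495, f(4.2) ≈ 2.4900, f(4.4) ≈ 2.5298, f(4.6) ≈ 2.5690, f(4.8) ≈ 2.6077.
Sum = Δs · [f(4) + f(4.2) + f(4.4) + f(4.6) + f(4.8)].
Sum ≈ 2.5292.

2.5292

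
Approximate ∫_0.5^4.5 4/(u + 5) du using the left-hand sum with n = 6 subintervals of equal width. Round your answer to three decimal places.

2.291

Δu = (4.5 − 0.5)/6 = 2/3.
Left endpoints: 0.5, 7/6, 11/6, 2.5, 19/6, 23/6.
f(0.5) = 8/11, f(7/6) = 24/37, f(11/6) = 24/41, f(2.5) = 8/15, f(19/6) = 24/49, f(23/6) = 24/53.
Sum = Δu · [f(0.5) + f(7/6) + f(11/6) + ...].
Sum ≈ 2.291.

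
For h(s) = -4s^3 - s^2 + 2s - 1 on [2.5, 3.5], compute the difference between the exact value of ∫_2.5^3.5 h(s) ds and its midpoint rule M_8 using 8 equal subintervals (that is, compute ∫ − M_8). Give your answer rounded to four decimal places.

Exact integral: ∫_2.5^3.5 h(s) ds ≈ -115.083333.
M_8 = -115.03515625.
Error ≈ -115.083333 − (-115.03515625) ≈ -0.0482.

-0.0482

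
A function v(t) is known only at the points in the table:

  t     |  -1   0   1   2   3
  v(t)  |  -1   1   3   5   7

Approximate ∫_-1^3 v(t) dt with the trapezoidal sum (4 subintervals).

Δt = 1.
T_4 = (1/2)·[(-1) + 2·1 + 2·3 + 2·5 + 7] = 12.

12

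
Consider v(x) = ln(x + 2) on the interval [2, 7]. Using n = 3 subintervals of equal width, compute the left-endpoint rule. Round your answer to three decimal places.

Δx = (7 − 2)/3 = 5/3.
Left endpoints: 2, 11/3, 16/3.
v(2) ≈ 1.386, v(11/3) ≈ 1.735, v(16/3) ≈ 1.992.
Sum = Δx · [v(2) + v(11/3) + v(16/3)].
Sum ≈ 8.522.

8.522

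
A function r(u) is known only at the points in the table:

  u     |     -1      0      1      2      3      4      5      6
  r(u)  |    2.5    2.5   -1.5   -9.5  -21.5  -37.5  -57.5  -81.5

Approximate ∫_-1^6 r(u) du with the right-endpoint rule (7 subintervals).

-206.5

Δu = 1.
Sum = 1·[2.5 + (-1.5) + (-9.5) + (-21.5) + (-37.5) + (-57.5) + (-81.5)] = -206.5.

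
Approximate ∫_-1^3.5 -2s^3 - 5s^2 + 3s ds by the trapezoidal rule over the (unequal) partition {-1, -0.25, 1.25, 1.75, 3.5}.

-154.1953125

Subinterval widths: 0.75, 1.5, 0.5, 1.75.
f(-1) = -6, f(-0.25) = -1.03125, f(1.25) = -7.96875, f(1.75) = -20.78125, f(3.5) = -136.5.
On each subinterval the trapezoid contributes (Δs_i/2)·[f(s_{i-1}) + f(s_i)].
Sum = -154.1953125.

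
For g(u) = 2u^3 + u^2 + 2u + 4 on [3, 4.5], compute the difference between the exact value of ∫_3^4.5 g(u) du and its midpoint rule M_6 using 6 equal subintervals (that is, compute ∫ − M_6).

0.18359375

Exact integral: ∫_3^4.5 g(u) du = 203.15625.
M_6 = 202.97265625.
Error = 203.15625 − 202.97265625 = 0.18359375.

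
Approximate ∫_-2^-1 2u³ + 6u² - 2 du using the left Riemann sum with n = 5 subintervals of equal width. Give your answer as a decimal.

4.88

Δu = (-1 − (-2))/5 = 0.2.
Left endpoints: -2, -1.8, -1.6, -1.4, -1.2.
f(-2) = 6, f(-1.8) = 5.776, f(-1.6) = 5.168, f(-1.4) = 4.272, f(-1.2) = 3.184.
Sum = Δu · [f(-2) + f(-1.8) + f(-1.6) + f(-1.4) + f(-1.2)].
Sum = 4.88.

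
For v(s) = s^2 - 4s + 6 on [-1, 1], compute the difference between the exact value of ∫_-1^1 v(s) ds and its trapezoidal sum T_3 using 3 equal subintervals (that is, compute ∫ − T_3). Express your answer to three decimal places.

Exact integral: ∫_-1^1 v(s) ds ≈ 12.66667.
T_3 ≈ 12.81481.
Error ≈ 12.66667 − 12.81481 ≈ -0.148.

-0.148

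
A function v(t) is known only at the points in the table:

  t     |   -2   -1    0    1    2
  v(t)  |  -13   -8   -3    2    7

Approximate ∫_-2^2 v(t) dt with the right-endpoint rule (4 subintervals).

Δt = 1.
Sum = 1·[(-8) + (-3) + 2 + 7] = -2.

-2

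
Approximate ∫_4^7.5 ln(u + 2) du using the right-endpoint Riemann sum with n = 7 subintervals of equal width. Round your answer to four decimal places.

7.2503

Δu = (7.5 − 4)/7 = 0.5.
Right endpoints: 4.5, 5, 5.5, 6, 6.5, 7, 7.5.
f(4.5) ≈ 1.8718, f(5) ≈ 1.9459, f(5.5) ≈ 2.0149, f(6) ≈ 2.0794, f(6.5) ≈ 2.1401, f(7) ≈ 2.1972, f(7.5) ≈ 2.2513.
Sum = Δu · [f(4.5) + f(5) + f(5.5) + ...].
Sum ≈ 7.2503.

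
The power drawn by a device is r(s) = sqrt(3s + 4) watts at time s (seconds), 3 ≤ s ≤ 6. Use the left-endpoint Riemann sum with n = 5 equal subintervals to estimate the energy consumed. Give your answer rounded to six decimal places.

Δs = (6 − 3)/5 = 0.6.
Left endpoints: 3, 3.6, 4.2, 4.8, 5.4.
r(3) ≈ 3.605551, r(3.6) ≈ 3.847077, r(4.2) ≈ 4.074310, r(4.8) ≈ 4.289522, r(5.4) ≈ 4.494441.
Sum = Δs · [r(3) + r(3.6) + r(4.2) + r(4.8) + r(5.4)].
Sum ≈ 12.186541.

12.186541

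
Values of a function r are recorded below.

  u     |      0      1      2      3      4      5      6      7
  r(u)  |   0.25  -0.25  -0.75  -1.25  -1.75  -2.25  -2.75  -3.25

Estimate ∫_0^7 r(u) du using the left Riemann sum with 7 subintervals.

-8.75

Δu = 1.
Sum = 1·[0.25 + (-0.25) + (-0.75) + (-1.25) + (-1.75) + (-2.25) + (-2.75)] = -8.75.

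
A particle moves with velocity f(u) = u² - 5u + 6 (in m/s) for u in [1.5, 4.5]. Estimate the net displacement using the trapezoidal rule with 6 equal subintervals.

2.375

Δu = (4.5 − 1.5)/6 = 0.5.
f(1.5) = 0.75, f(2) = 0, f(2.5) = -0.25, f(3) = 0, f(3.5) = 0.75, f(4) = 2, f(4.5) = 3.75.
T_6 = (Δu/2)·[f(u_0) + 2f(u_1) + ... + 2f(u_{5}) + f(u_6)].
Sum = 2.375.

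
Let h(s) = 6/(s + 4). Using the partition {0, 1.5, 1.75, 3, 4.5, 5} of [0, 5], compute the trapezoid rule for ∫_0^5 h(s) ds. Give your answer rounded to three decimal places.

Subinterval widths: 1.5, 0.25, 1.25, 1.5, 0.5.
h(0) = 1.5, h(1.5) = 12/11, h(1.75) = 24/23, h(3) = 6/7, h(4.5) = 12/17, h(5) = 2/3.
On each subinterval the trapezoid contributes (Δs_i/2)·[h(s_{i-1}) + h(s_i)].
Sum ≈ 4.913.

4.913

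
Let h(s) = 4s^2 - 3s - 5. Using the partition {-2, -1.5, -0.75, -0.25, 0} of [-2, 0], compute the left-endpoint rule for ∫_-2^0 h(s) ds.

Subinterval widths: 0.5, 0.75, 0.5, 0.25.
Left endpoints: -2, -1.5, -0.75, -0.25.
h(-2) = 17, h(-1.5) = 8.5, h(-0.75) = -0.5, h(-0.25) = -4.
Sum = Σ Δs_i · h(s_i).
Sum = 13.625.

13.625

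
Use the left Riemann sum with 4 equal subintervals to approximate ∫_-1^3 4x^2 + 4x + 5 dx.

Δx = (3 − (-1))/4 = 1.
Left endpoints: -1, 0, 1, 2.
f(-1) = 5, f(0) = 5, f(1) = 13, f(2) = 29.
Sum = Δx · [f(-1) + f(0) + f(1) + f(2)].
Sum = 52.

52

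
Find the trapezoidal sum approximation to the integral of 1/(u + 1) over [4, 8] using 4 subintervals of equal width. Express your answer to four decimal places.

Δu = (8 − 4)/4 = 1.
f(4) = 0.2, f(5) = 1/6, f(6) = 1/7, f(7) = 0.125, f(8) = 1/9.
T_4 = (Δu/2)·[f(u_0) + 2f(u_1) + 2f(u_2) + 2f(u_3) + f(u_4)].
Sum ≈ 0.5901.

0.5901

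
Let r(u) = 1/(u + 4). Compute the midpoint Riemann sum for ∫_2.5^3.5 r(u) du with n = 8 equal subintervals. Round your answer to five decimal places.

0.14310

Δu = (3.5 − 2.5)/8 = 0.125.
Midpoints: 2.5625, 2.6875, 2.8125, 2.9375, 3.0625, 3.1875, 3.3125, 3.4375.
r(2.5625) = 16/105, r(2.6875) = 16/107, r(2.8125) = 16/109, r(2.9375) = 16/111, r(3.0625) = 16/113, r(3.1875) = 16/115, r(3.3125) = 16/117, r(3.4375) = 16/119.
Sum = Δu · [r(2.5625) + r(2.6875) + r(2.8125) + ...].
Sum ≈ 0.14310.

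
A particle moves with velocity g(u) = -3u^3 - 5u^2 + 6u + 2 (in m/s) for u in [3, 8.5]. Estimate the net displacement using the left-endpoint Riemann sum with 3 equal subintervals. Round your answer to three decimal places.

Δu = (8.5 − 3)/3 = 11/6.
Left endpoints: 3, 29/6, 20/3.
g(3) = -106, g(29/6) = -10189/24, g(20/3) = -9622/9.
Sum = Δu · [g(3) + g(29/6) + g(20/3)].
Sum ≈ -2932.697.

-2932.697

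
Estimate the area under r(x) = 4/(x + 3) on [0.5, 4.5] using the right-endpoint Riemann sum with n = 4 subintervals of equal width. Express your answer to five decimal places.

Δx = (4.5 − 0.5)/4 = 1.
Right endpoints: 1.5, 2.5, 3.5, 4.5.
r(1.5) = 8/9, r(2.5) = 8/11, r(3.5) = 8/13, r(4.5) = 8/15.
Sum = Δx · [r(1.5) + r(2.5) + r(3.5) + r(4.5)].
Sum ≈ 2.76488.

2.76488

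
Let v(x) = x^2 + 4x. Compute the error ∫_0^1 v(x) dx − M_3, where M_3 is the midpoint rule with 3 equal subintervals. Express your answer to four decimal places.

Exact integral: ∫_0^1 v(x) dx ≈ 2.333333.
M_3 ≈ 2.324074.
Error ≈ 2.333333 − 2.324074 ≈ 0.0093.

0.0093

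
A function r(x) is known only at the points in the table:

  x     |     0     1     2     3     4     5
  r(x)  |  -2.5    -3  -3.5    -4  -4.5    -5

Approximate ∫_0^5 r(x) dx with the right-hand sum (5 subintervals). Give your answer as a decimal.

Δx = 1.
Sum = 1·[(-3) + (-3.5) + (-4) + (-4.5) + (-5)] = -20.

-20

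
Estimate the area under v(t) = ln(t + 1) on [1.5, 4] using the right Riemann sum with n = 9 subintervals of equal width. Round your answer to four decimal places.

3.3514

Δt = (4 − 1.5)/9 = 5/18.
Right endpoints: 16/9, 37/18, 7/3, 47/18, 26/9, 19/6, 31/9, 67/18, 4.
v(16/9) ≈ 1.0217, v(37/18) ≈ 1.1170, v(7/3) ≈ 1.2040, v(47/18) ≈ 1.2840, v(26/9) ≈ 1.3581, v(19/6) ≈ 1.4271, v(31/9) ≈ 1.4917, v(67/18) ≈ 1.5523, v(4) ≈ 1.6094.
Sum = Δt · [v(16/9) + v(37/18) + v(7/3) + ...].
Sum ≈ 3.3514.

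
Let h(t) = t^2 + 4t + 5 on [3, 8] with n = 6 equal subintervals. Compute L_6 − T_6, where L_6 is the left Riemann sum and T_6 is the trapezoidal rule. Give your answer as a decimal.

L_6 ≈ 265.995370.
T_6 ≈ 297.245370.
L_6 − T_6 = -31.25.

-31.25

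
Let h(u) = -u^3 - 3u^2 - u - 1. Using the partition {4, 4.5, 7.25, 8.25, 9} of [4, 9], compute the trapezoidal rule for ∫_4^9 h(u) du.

-2356.97265625

Subinterval widths: 0.5, 2.75, 1, 0.75.
h(4) = -117, h(4.5) = -157.375, h(7.25) = -547.015625, h(8.25) = -774.953125, h(9) = -982.
On each subinterval the trapezoid contributes (Δu_i/2)·[h(u_{i-1}) + h(u_i)].
Sum = -2356.97265625.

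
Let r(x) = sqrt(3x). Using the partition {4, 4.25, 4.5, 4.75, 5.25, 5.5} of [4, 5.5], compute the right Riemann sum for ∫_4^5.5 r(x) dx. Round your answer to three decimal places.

5.755

Subinterval widths: 0.25, 0.25, 0.25, 0.5, 0.25.
Right endpoints: 4.25, 4.5, 4.75, 5.25, 5.5.
r(4.25) ≈ 3.571, r(4.5) ≈ 3.674, r(4.75) ≈ 3.775, r(5.25) ≈ 3.969, r(5.5) ≈ 4.062.
Sum = Σ Δx_i · r(x_i).
Sum ≈ 5.755.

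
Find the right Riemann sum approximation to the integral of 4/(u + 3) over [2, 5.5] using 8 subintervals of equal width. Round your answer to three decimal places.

2.052

Δu = (5.5 − 2)/8 = 0.4375.
Right endpoints: 2.4375, 2.875, 3.3125, 3.75, 4.1875, 4.625, 5.0625, 5.5.
f(2.4375) = 64/87, f(2.875) = 32/47, f(3.3125) = 64/101, f(3.75) = 16/27, f(4.1875) = 64/115, f(4.625) = 32/61, f(5.0625) = 64/129, f(5.5) = 8/17.
Sum = Δu · [f(2.4375) + f(2.875) + f(3.3125) + ...].
Sum ≈ 2.052.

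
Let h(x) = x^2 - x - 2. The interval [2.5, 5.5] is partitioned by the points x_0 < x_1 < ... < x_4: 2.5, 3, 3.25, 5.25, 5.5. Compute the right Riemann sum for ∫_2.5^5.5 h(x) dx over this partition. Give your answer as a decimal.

49.640625

Subinterval widths: 0.5, 0.25, 2, 0.25.
Right endpoints: 3, 3.25, 5.25, 5.5.
h(3) = 4, h(3.25) = 5.3125, h(5.25) = 20.3125, h(5.5) = 22.75.
Sum = Σ Δx_i · h(x_i).
Sum = 49.640625.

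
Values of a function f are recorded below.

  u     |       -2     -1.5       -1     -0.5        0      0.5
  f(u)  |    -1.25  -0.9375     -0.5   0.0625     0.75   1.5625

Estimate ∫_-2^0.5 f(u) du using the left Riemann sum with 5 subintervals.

Δu = 0.5.
Sum = 0.5·[(-1.25) + (-0.9375) + (-0.5) + 0.0625 + 0.75] = -0.9375.

-0.9375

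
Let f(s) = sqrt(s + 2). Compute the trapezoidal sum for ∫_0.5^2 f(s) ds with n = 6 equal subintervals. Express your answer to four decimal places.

2.6978

Δs = (2 − 0.5)/6 = 0.25.
f(0.5) ≈ 1.5811, f(0.75) ≈ 1.6583, f(1) ≈ 1.7321, f(1.25) ≈ 1.8028, f(1.5) ≈ 1.8708, f(1.75) ≈ 1.9365, f(2) ≈ 2.0000.
T_6 = (Δs/2)·[f(s_0) + 2f(s_1) + ... + 2f(s_{5}) + f(s_6)].
Sum ≈ 2.6978.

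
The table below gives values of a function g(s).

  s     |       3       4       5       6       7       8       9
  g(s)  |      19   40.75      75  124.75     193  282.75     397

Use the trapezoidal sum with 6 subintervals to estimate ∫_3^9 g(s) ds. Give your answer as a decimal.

Δs = 1.
T_6 = (1/2)·[19 + 2·40.75 + 2·75 + 2·124.75 + 2·193 + 2·282.75 + 397] = 924.25.

924.25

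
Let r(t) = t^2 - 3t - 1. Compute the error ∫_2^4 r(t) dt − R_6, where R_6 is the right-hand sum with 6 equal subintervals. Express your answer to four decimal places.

-1.0370

Exact integral: ∫_2^4 r(t) dt ≈ -1.333333.
R_6 ≈ -0.296296.
Error ≈ -1.333333 − (-0.296296) ≈ -1.0370.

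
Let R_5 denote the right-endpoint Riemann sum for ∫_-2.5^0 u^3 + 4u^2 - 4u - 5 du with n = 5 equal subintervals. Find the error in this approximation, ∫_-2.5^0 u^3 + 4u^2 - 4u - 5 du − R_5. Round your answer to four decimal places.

4.8177

Exact integral: ∫_-2.5^0 f(u) du ≈ 11.067708.
R_5 = 6.25.
Error ≈ 11.067708 − 6.25 ≈ 4.8177.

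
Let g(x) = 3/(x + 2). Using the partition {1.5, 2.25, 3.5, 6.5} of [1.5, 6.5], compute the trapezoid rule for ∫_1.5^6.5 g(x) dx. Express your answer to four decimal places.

2.7158

Subinterval widths: 0.75, 1.25, 3.
g(1.5) = 6/7, g(2.25) = 12/17, g(3.5) = 6/11, g(6.5) = 6/17.
On each subinterval the trapezoid contributes (Δx_i/2)·[g(x_{i-1}) + g(x_i)].
Sum ≈ 2.7158.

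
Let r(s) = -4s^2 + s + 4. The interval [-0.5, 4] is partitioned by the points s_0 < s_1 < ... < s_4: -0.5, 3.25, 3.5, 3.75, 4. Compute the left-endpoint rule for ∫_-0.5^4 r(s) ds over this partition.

Subinterval widths: 3.75, 0.25, 0.25, 0.25.
Left endpoints: -0.5, 3.25, 3.5, 3.75.
r(-0.5) = 2.5, r(3.25) = -35, r(3.5) = -41.5, r(3.75) = -48.5.
Sum = Σ Δs_i · r(s_i).
Sum = -21.875.

-21.875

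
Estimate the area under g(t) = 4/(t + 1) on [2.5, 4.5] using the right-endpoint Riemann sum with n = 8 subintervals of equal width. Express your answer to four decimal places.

1.7570

Δt = (4.5 − 2.5)/8 = 0.25.
Right endpoints: 2.75, 3, 3.25, 3.5, 3.75, 4, 4.25, 4.5.
g(2.75) = 16/15, g(3) = 1, g(3.25) = 16/17, g(3.5) = 8/9, g(3.75) = 16/19, g(4) = 0.8, g(4.25) = 16/21, g(4.5) = 8/11.
Sum = Δt · [g(2.75) + g(3) + g(3.25) + ...].
Sum ≈ 1.7570.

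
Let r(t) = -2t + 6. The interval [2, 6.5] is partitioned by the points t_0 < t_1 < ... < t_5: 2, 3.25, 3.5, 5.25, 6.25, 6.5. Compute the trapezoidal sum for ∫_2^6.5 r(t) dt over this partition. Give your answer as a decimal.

-11.25

Subinterval widths: 1.25, 0.25, 1.75, 1, 0.25.
r(2) = 2, r(3.25) = -0.5, r(3.5) = -1, r(5.25) = -4.5, r(6.25) = -6.5, r(6.5) = -7.
On each subinterval the trapezoid contributes (Δt_i/2)·[r(t_{i-1}) + r(t_i)].
Sum = -11.25.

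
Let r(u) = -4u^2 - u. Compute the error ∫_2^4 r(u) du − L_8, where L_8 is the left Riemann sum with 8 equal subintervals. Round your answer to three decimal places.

Exact integral: ∫_2^4 r(u) du ≈ -80.66667.
L_8 = -74.5.
Error ≈ -80.66667 − (-74.5) ≈ -6.167.

-6.167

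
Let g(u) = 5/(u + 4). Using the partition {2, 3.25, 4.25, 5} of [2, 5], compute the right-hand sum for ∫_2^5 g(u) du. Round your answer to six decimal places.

Subinterval widths: 1.25, 1, 0.75.
Right endpoints: 3.25, 4.25, 5.
g(3.25) = 20/29, g(4.25) = 20/33, g(5) = 5/9.
Sum = Σ Δu_i · g(u_i).
Sum ≈ 1.884796.

1.884796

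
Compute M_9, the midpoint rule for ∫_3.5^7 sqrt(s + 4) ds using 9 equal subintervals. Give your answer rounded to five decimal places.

10.62905

Δs = (7 − 3.5)/9 = 7/18.
Midpoints: 133/36, 49/12, 161/36, 175/36, 5.25, 203/36, 217/36, 77/12, 245/36.
f(133/36) ≈ 2.77389, f(49/12) ≈ 2.84312, f(161/36) ≈ 2.91071, f(175/36) ≈ 2.97676, f(5.25) ≈ 3.04138, f(203/36) ≈ 3.10466, f(217/36) ≈ 3.16667, f(77/12) ≈ 3.22749, f(245/36) ≈ 3.28718.
Sum = Δs · [f(133/36) + f(49/12) + f(161/36) + ...].
Sum ≈ 10.62905.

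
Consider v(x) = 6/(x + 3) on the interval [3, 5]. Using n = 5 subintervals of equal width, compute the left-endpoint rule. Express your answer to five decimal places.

Δx = (5 − 3)/5 = 0.4.
Left endpoints: 3, 3.4, 3.8, 4.2, 4.6.
v(3) = 1, v(3.4) = 0.9375, v(3.8) = 15/17, v(4.2) = 5/6, v(4.6) = 15/19.
Sum = Δx · [v(3) + v(3.4) + v(3.8) + v(4.2) + v(4.6)].
Sum ≈ 1.77706.

1.77706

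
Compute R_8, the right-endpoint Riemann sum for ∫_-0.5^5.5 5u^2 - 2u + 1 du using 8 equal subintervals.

308.0625

Δu = (5.5 − (-0.5))/8 = 0.75.
Right endpoints: 0.25, 1, 1.75, 2.5, 3.25, 4, 4.75, 5.5.
f(0.25) = 0.8125, f(1) = 4, f(1.75) = 12.8125, f(2.5) = 27.25, f(3.25) = 47.3125, f(4) = 73, f(4.75) = 104.3125, f(5.5) = 141.25.
Sum = Δu · [f(0.25) + f(1) + f(1.75) + ...].
Sum = 308.0625.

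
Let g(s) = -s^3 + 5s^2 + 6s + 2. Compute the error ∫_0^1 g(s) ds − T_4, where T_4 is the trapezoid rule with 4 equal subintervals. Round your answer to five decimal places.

Exact integral: ∫_0^1 g(s) ds ≈ 6.4166667.
T_4 = 6.453125.
Error ≈ 6.4166667 − 6.453125 ≈ -0.03646.

-0.03646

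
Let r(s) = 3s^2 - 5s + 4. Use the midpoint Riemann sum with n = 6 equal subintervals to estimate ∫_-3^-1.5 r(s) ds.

46.4765625

Δs = (-1.5 − (-3))/6 = 0.25.
Midpoints: -2.875, -2.625, -2.375, -2.125, -1.875, -1.625.
r(-2.875) = 43.171875, r(-2.625) = 37.796875, r(-2.375) = 32.796875, r(-2.125) = 28.171875, r(-1.875) = 23.921875, r(-1.625) = 20.046875.
Sum = Δs · [r(-2.875) + r(-2.625) + r(-2.375) + ...].
Sum = 46.4765625.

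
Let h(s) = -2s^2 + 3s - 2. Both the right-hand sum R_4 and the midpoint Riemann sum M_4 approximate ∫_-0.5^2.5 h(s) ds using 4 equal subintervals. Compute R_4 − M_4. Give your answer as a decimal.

-1.96875

R_4 = -9.1875.
M_4 = -7.21875.
R_4 − M_4 = -1.96875.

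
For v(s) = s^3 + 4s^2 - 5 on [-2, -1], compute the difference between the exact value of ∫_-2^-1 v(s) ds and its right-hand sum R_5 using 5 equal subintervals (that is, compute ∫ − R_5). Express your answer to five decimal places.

Exact integral: ∫_-2^-1 v(s) ds ≈ 0.5833333.
R_5 = 0.08.
Error ≈ 0.5833333 − 0.08 ≈ 0.50333.

0.50333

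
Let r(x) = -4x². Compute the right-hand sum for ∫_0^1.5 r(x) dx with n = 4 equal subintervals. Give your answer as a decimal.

Δx = (1.5 − 0)/4 = 0.375.
Right endpoints: 0.375, 0.75, 1.125, 1.5.
r(0.375) = -0.5625, r(0.75) = -2.25, r(1.125) = -5.0625, r(1.5) = -9.
Sum = Δx · [r(0.375) + r(0.75) + r(1.125) + r(1.5)].
Sum = -6.328125.

-6.328125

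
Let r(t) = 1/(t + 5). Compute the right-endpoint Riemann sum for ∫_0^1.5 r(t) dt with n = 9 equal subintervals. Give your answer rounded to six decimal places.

0.258556

Δt = (1.5 − 0)/9 = 1/6.
Right endpoints: 1/6, 1/3, 0.5, 2/3, 5/6, 1, 7/6, 4/3, 1.5.
r(1/6) = 6/31, r(1/3) = 0.1875, r(0.5) = 2/11, r(2/3) = 3/17, r(5/6) = 6/35, r(1) = 1/6, r(7/6) = 6/37, r(4/3) = 3/19, r(1.5) = 2/13.
Sum = Δt · [r(1/6) + r(1/3) + r(0.5) + ...].
Sum ≈ 0.258556.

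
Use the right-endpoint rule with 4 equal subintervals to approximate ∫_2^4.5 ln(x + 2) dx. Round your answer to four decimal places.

4.2701

Δx = (4.5 − 2)/4 = 0.625.
Right endpoints: 2.625, 3.25, 3.875, 4.5.
f(2.625) ≈ 1.5315, f(3.25) ≈ 1.6582, f(3.875) ≈ 1.7707, f(4.5) ≈ 1.8718.
Sum = Δx · [f(2.625) + f(3.25) + f(3.875) + f(4.5)].
Sum ≈ 4.2701.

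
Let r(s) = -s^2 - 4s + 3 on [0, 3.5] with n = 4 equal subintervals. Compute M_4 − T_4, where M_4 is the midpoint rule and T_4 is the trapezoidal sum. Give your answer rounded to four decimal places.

M_4 ≈ -28.068359.
T_4 = -28.73828125.
M_4 − T_4 ≈ 0.6699.

0.6699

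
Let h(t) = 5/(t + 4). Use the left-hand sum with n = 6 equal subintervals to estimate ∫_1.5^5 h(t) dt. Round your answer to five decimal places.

Δt = (5 − 1.5)/6 = 7/12.
Left endpoints: 1.5, 25/12, 8/3, 3.25, 23/6, 53/12.
h(1.5) = 10/11, h(25/12) = 60/73, h(8/3) = 0.75, h(3.25) = 20/29, h(23/6) = 30/47, h(53/12) = 60/101.
Sum = Δt · [h(1.5) + h(25/12) + h(8/3) + ...].
Sum ≈ 2.56843.

2.56843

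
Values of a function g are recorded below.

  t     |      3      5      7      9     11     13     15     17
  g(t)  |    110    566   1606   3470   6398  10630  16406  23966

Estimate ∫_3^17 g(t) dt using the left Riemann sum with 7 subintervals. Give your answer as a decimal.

Δt = 2.
Sum = 2·[110 + 566 + 1606 + 3470 + 6398 + 10630 + 16406] = 78372.

78372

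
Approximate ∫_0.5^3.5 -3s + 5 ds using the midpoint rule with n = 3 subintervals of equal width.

-3

Δs = (3.5 − 0.5)/3 = 1.
Midpoints: 1, 2, 3.
f(1) = 2, f(2) = -1, f(3) = -4.
Sum = Δs · [f(1) + f(2) + f(3)].
Sum = -3.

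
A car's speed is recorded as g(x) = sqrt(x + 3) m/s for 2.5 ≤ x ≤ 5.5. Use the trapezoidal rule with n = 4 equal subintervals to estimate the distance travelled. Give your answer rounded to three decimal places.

7.920

Δx = (5.5 − 2.5)/4 = 0.75.
g(2.5) ≈ 2.345, g(3.25) ≈ 2.500, g(4) ≈ 2.646, g(4.75) ≈ 2.784, g(5.5) ≈ 2.915.
T_4 = (Δx/2)·[g(x_0) + 2g(x_1) + 2g(x_2) + 2g(x_3) + g(x_4)].
Sum ≈ 7.920.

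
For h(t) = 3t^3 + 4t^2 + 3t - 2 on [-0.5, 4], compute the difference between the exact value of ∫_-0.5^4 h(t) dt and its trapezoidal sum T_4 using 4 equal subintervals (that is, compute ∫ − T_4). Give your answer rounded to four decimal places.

Exact integral: ∫_-0.5^4 h(t) dt = 292.078125.
T_4 ≈ 310.825195.
Error ≈ 292.078125 − 310.825195 ≈ -18.7471.

-18.7471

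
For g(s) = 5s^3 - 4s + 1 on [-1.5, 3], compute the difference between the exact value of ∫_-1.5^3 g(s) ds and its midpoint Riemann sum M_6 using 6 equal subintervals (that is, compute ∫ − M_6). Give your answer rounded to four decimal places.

Exact integral: ∫_-1.5^3 g(s) ds = 85.921875.
M_6 ≈ 83.548828.
Error ≈ 85.921875 − 83.548828 ≈ 2.3730.

2.3730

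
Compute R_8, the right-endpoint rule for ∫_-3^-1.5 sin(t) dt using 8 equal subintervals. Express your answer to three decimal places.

-1.138

Δt = (-1.5 − (-3))/8 = 0.1875.
Right endpoints: -2.8125, -2.625, -2.4375, -2.25, -2.0625, -1.875, -1.6875, -1.5.
f(-2.8125) ≈ -0.323, f(-2.625) ≈ -0.494, f(-2.4375) ≈ -0.647, f(-2.25) ≈ -0.778, f(-2.0625) ≈ -0.882, f(-1.875) ≈ -0.954, f(-1.6875) ≈ -0.993, f(-1.5) ≈ -0.997.
Sum = Δt · [f(-2.8125) + f(-2.625) + f(-2.4375) + ...].
Sum ≈ -1.138.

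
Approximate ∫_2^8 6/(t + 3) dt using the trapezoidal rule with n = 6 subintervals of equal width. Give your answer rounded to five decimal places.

4.74654

Δt = (8 − 2)/6 = 1.
f(2) = 1.2, f(3) = 1, f(4) = 6/7, f(5) = 0.75, f(6) = 2/3, f(7) = 0.6, f(8) = 6/11.
T_6 = (Δt/2)·[f(t_0) + 2f(t_1) + ... + 2f(t_{5}) + f(t_6)].
Sum ≈ 4.74654.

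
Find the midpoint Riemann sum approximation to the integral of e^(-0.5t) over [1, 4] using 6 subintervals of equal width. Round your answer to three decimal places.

0.940

Δt = (4 − 1)/6 = 0.5.
Midpoints: 1.25, 1.75, 2.25, 2.75, 3.25, 3.75.
f(1.25) ≈ 0.535, f(1.75) ≈ 0.417, f(2.25) ≈ 0.325, f(2.75) ≈ 0.253, f(3.25) ≈ 0.197, f(3.75) ≈ 0.153.
Sum = Δt · [f(1.25) + f(1.75) + f(2.25) + ...].
Sum ≈ 0.940.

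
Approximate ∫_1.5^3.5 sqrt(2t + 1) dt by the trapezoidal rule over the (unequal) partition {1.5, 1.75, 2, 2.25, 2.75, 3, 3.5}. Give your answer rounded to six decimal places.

4.874130

Subinterval widths: 0.25, 0.25, 0.25, 0.5, 0.25, 0.5.
f(1.5) ≈ 2.000000, f(1.75) ≈ 2.121320, f(2) ≈ 2.236068, f(2.25) ≈ 2.345208, f(2.75) ≈ 2.549510, f(3) ≈ 2.645751, f(3.5) ≈ 2.828427.
On each subinterval the trapezoid contributes (Δt_i/2)·[f(t_{i-1}) + f(t_i)].
Sum ≈ 4.874130.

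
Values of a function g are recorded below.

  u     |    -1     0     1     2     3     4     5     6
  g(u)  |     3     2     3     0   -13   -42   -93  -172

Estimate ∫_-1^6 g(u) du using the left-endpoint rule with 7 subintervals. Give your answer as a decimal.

Δu = 1.
Sum = 1·[3 + 2 + 3 + 0 + (-13) + (-42) + (-93)] = -140.

-140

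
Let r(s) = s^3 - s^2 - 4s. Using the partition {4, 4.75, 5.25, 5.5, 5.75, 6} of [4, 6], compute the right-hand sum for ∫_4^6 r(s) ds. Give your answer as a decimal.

Subinterval widths: 0.75, 0.5, 0.25, 0.25, 0.25.
Right endpoints: 4.75, 5.25, 5.5, 5.75, 6.
r(4.75) = 65.609375, r(5.25) = 96.140625, r(5.5) = 114.125, r(5.75) = 134.046875, r(6) = 156.
Sum = Σ Δs_i · r(s_i).
Sum = 198.3203125.

198.3203125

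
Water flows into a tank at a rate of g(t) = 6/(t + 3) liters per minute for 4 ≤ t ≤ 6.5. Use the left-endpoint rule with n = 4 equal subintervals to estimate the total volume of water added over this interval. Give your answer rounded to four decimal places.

Δt = (6.5 − 4)/4 = 0.625.
Left endpoints: 4, 4.625, 5.25, 5.875.
g(4) = 6/7, g(4.625) = 48/61, g(5.25) = 8/11, g(5.875) = 48/71.
Sum = Δt · [g(4) + g(4.625) + g(5.25) + g(5.875)].
Sum ≈ 1.9046.

1.9046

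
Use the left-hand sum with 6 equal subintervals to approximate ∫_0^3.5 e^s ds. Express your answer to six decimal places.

Δs = (3.5 − 0)/6 = 7/12.
Left endpoints: 0, 7/12, 7/6, 1.75, 7/3, 35/12.
f(0) ≈ 1.000000, f(7/12) ≈ 1.792002, f(7/6) ≈ 3.211271, f(1.75) ≈ 5.754603, f(7/3) ≈ 10.312259, f(35/12) ≈ 18.479586.
Sum = Δs · [f(0) + f(7/12) + f(7/6) + ...].
Sum ≈ 23.654003.

23.654003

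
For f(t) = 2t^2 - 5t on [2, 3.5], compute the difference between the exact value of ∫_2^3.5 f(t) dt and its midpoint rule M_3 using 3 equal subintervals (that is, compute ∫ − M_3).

Exact integral: ∫_2^3.5 f(t) dt = 2.625.
M_3 = 2.5625.
Error = 2.625 − 2.5625 = 0.0625.

0.0625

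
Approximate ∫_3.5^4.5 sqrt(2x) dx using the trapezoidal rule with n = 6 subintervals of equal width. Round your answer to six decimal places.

Δx = (4.5 − 3.5)/6 = 1/6.
f(3.5) ≈ 2.645751, f(11/3) ≈ 2.708013, f(23/6) ≈ 2.768875, f(4) ≈ 2.828427, f(25/6) ≈ 2.886751, f(13/3) ≈ 2.943920, f(4.5) ≈ 3.000000.
T_6 = (Δx/2)·[f(x_0) + 2f(x_1) + ... + 2f(x_{5}) + f(x_6)].
Sum ≈ 2.826477.

2.826477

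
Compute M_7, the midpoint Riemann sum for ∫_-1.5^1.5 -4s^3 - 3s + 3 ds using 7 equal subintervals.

Δs = (1.5 − (-1.5))/7 = 3/7.
Midpoints: -9/7, -6/7, -3/7, 0, 3/7, 6/7, 9/7.
f(-9/7) = 5268/343, f(-6/7) = 2775/343, f(-3/7) = 1578/343, f(0) = 3, f(3/7) = 480/343, f(6/7) = -717/343, f(9/7) = -3210/343.
Sum = Δs · [f(-9/7) + f(-6/7) + f(-3/7) + ...].
Sum = 9.

9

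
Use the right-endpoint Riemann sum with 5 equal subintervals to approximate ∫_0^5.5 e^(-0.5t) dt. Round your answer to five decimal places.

1.40426

Δt = (5.5 − 0)/5 = 1.1.
Right endpoints: 1.1, 2.2, 3.3, 4.4, 5.5.
f(1.1) ≈ 0.57695, f(2.2) ≈ 0.33287, f(3.3) ≈ 0.19205, f(4.4) ≈ 0.11080, f(5.5) ≈ 0.06393.
Sum = Δt · [f(1.1) + f(2.2) + f(3.3) + f(4.4) + f(5.5)].
Sum ≈ 1.40426.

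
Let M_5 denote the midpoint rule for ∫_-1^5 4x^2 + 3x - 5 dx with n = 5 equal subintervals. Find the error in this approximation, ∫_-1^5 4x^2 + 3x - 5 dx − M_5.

Exact integral: ∫_-1^5 f(x) dx = 174.
M_5 = 171.12.
Error = 174 − 171.12 = 2.88.

2.88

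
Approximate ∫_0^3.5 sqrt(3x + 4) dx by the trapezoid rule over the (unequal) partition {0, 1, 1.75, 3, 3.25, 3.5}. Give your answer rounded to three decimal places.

Subinterval widths: 1, 0.75, 1.25, 0.25, 0.25.
f(0) ≈ 2.000, f(1) ≈ 2.646, f(1.75) ≈ 3.041, f(3) ≈ 3.606, f(3.25) ≈ 3.708, f(3.5) ≈ 3.808.
On each subinterval the trapezoid contributes (Δx_i/2)·[f(x_{i-1}) + f(x_i)].
Sum ≈ 10.464.

10.464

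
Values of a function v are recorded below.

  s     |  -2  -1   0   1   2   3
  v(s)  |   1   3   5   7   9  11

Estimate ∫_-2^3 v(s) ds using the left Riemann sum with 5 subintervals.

Δs = 1.
Sum = 1·[1 + 3 + 5 + 7 + 9] = 25.

25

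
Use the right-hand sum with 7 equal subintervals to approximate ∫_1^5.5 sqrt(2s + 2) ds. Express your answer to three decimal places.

13.466

Δs = (5.5 − 1)/7 = 9/14.
Right endpoints: 23/14, 16/7, 41/14, 25/7, 59/14, 34/7, 5.5.
f(23/14) ≈ 2.299, f(16/7) ≈ 2.563, f(41/14) ≈ 2.803, f(25/7) ≈ 3.024, f(59/14) ≈ 3.229, f(34/7) ≈ 3.423, f(5.5) ≈ 3.606.
Sum = Δs · [f(23/14) + f(16/7) + f(41/14) + ...].
Sum ≈ 13.466.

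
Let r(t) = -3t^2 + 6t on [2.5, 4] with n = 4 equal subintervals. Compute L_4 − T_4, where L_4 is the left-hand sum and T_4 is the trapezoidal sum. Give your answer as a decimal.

L_4 = -15.43359375.
T_4 = -19.23046875.
L_4 − T_4 = 3.796875.

3.796875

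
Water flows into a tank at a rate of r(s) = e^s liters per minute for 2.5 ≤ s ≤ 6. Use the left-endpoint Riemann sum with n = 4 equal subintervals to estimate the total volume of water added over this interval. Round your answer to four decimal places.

244.7255

Δs = (6 − 2.5)/4 = 0.875.
Left endpoints: 2.5, 3.375, 4.25, 5.125.
r(2.5) ≈ 12.1825, r(3.375) ≈ 29.2243, r(4.25) ≈ 70.1054, r(5.125) ≈ 168.1741.
Sum = Δs · [r(2.5) + r(3.375) + r(4.25) + r(5.125)].
Sum ≈ 244.7255.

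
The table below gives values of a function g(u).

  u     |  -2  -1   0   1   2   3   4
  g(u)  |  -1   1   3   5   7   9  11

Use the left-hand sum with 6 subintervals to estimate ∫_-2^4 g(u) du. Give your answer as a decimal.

24

Δu = 1.
Sum = 1·[(-1) + 1 + 3 + 5 + 7 + 9] = 24.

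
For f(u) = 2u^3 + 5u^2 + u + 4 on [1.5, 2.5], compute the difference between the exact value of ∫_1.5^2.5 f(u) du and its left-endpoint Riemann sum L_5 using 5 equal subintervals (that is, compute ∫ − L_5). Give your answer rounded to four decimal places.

Exact integral: ∫_1.5^2.5 f(u) du ≈ 43.416667.
L_5 = 38.98.
Error ≈ 43.416667 − 38.98 ≈ 4.4367.

4.4367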